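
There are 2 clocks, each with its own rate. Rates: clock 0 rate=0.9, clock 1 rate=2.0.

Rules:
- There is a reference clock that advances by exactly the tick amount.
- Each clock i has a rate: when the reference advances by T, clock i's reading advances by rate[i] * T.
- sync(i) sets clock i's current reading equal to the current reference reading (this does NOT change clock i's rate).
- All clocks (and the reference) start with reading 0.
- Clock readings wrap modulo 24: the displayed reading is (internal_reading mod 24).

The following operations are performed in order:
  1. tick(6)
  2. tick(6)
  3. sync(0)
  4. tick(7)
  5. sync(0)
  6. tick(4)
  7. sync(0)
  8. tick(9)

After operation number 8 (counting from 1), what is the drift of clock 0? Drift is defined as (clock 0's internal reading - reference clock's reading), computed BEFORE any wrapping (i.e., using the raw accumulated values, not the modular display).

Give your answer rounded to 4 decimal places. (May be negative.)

After op 1 tick(6): ref=6.0000 raw=[5.4000 12.0000]
After op 2 tick(6): ref=12.0000 raw=[10.8000 24.0000]
After op 3 sync(0): ref=12.0000 raw=[12.0000 24.0000]
After op 4 tick(7): ref=19.0000 raw=[18.3000 38.0000]
After op 5 sync(0): ref=19.0000 raw=[19.0000 38.0000]
After op 6 tick(4): ref=23.0000 raw=[22.6000 46.0000]
After op 7 sync(0): ref=23.0000 raw=[23.0000 46.0000]
After op 8 tick(9): ref=32.0000 raw=[31.1000 64.0000]
Drift of clock 0 after op 8: 31.1000 - 32.0000 = -0.9000

Answer: -0.9000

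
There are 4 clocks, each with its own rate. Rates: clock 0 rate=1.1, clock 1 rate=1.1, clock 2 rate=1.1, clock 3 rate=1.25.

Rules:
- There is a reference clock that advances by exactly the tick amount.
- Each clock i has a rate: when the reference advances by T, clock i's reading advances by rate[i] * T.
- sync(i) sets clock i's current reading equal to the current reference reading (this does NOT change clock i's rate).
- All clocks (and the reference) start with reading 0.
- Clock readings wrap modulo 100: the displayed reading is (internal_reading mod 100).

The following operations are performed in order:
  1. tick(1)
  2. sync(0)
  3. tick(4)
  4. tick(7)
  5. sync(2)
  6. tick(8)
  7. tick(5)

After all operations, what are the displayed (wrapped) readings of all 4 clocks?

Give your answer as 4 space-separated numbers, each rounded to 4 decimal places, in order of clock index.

Answer: 27.4000 27.5000 26.3000 31.2500

Derivation:
After op 1 tick(1): ref=1.0000 raw=[1.1000 1.1000 1.1000 1.2500]
After op 2 sync(0): ref=1.0000 raw=[1.0000 1.1000 1.1000 1.2500]
After op 3 tick(4): ref=5.0000 raw=[5.4000 5.5000 5.5000 6.2500]
After op 4 tick(7): ref=12.0000 raw=[13.1000 13.2000 13.2000 15.0000]
After op 5 sync(2): ref=12.0000 raw=[13.1000 13.2000 12.0000 15.0000]
After op 6 tick(8): ref=20.0000 raw=[21.9000 22.0000 20.8000 25.0000]
After op 7 tick(5): ref=25.0000 raw=[27.4000 27.5000 26.3000 31.2500]
Wrap final raw readings (mod 100): 27.4000 mod 100 = 27.4000; 27.5000 mod 100 = 27.5000; 26.3000 mod 100 = 26.3000; 31.2500 mod 100 = 31.2500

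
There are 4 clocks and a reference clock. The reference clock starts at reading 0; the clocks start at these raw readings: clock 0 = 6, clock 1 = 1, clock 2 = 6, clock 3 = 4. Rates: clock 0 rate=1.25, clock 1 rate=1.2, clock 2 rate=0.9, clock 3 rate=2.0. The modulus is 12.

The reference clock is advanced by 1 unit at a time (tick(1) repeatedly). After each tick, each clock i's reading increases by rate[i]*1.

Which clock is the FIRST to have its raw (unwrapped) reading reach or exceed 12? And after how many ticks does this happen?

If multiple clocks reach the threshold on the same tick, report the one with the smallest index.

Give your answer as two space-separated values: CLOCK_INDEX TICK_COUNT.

clock 0: start=6, rate=1.25, needs 12-6 = 6; ticks = ceil(6/1.25) = ceil(4.8000) = 5; reading at tick 5 = 6 + 1.25*5 = 12.2500
clock 1: start=1, rate=1.2, needs 12-1 = 11; ticks = ceil(11/1.2) = ceil(9.1667) = 10; reading at tick 10 = 1 + 1.2*10 = 13.0000
clock 2: start=6, rate=0.9, needs 12-6 = 6; ticks = ceil(6/0.9) = ceil(6.6667) = 7; reading at tick 7 = 6 + 0.9*7 = 12.3000
clock 3: start=4, rate=2.0, needs 12-4 = 8; ticks = ceil(8/2.0) = ceil(4.0000) = 4; reading at tick 4 = 4 + 2.0*4 = 12.0000
Minimum tick count = 4; winners = [3]; smallest index = 3

Answer: 3 4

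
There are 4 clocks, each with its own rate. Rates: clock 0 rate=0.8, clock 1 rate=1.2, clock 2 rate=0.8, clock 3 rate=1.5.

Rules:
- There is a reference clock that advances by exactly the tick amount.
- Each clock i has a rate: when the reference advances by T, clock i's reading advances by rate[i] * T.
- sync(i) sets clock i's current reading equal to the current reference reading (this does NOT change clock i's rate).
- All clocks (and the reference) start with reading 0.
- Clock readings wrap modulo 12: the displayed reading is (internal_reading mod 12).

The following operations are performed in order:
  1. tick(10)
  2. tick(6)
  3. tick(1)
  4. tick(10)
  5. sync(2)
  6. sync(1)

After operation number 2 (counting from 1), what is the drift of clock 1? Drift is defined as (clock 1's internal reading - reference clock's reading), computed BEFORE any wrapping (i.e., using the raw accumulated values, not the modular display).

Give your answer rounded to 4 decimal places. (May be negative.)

Answer: 3.2000

Derivation:
After op 1 tick(10): ref=10.0000 raw=[8.0000 12.0000 8.0000 15.0000]
After op 2 tick(6): ref=16.0000 raw=[12.8000 19.2000 12.8000 24.0000]
Drift of clock 1 after op 2: 19.2000 - 16.0000 = 3.2000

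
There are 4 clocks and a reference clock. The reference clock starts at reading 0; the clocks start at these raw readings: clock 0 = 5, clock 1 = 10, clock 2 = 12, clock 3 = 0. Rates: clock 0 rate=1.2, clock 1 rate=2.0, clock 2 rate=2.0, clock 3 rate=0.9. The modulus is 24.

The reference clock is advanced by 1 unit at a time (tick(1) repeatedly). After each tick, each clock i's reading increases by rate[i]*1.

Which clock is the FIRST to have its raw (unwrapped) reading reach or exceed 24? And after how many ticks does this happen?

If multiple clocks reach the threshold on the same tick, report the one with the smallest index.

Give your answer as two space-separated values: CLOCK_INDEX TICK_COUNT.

clock 0: start=5, rate=1.2, needs 24-5 = 19; ticks = ceil(19/1.2) = ceil(15.8333) = 16; reading at tick 16 = 5 + 1.2*16 = 24.2000
clock 1: start=10, rate=2.0, needs 24-10 = 14; ticks = ceil(14/2.0) = ceil(7.0000) = 7; reading at tick 7 = 10 + 2.0*7 = 24.0000
clock 2: start=12, rate=2.0, needs 24-12 = 12; ticks = ceil(12/2.0) = ceil(6.0000) = 6; reading at tick 6 = 12 + 2.0*6 = 24.0000
clock 3: start=0, rate=0.9, needs 24-0 = 24; ticks = ceil(24/0.9) = ceil(26.6667) = 27; reading at tick 27 = 0 + 0.9*27 = 24.3000
Minimum tick count = 6; winners = [2]; smallest index = 2

Answer: 2 6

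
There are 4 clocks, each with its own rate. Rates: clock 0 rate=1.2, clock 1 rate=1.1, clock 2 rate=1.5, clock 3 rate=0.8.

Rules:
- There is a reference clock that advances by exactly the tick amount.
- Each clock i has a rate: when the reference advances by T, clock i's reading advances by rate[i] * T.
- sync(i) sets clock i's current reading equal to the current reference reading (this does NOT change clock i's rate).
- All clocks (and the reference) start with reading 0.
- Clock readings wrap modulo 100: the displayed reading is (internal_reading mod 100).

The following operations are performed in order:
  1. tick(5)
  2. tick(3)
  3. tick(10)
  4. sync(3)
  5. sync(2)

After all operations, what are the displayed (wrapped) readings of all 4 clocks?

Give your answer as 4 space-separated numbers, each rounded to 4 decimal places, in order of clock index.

After op 1 tick(5): ref=5.0000 raw=[6.0000 5.5000 7.5000 4.0000]
After op 2 tick(3): ref=8.0000 raw=[9.6000 8.8000 12.0000 6.4000]
After op 3 tick(10): ref=18.0000 raw=[21.6000 19.8000 27.0000 14.4000]
After op 4 sync(3): ref=18.0000 raw=[21.6000 19.8000 27.0000 18.0000]
After op 5 sync(2): ref=18.0000 raw=[21.6000 19.8000 18.0000 18.0000]
Wrap final raw readings (mod 100): 21.6000 mod 100 = 21.6000; 19.8000 mod 100 = 19.8000; 18.0000 mod 100 = 18.0000; 18.0000 mod 100 = 18.0000

Answer: 21.6000 19.8000 18.0000 18.0000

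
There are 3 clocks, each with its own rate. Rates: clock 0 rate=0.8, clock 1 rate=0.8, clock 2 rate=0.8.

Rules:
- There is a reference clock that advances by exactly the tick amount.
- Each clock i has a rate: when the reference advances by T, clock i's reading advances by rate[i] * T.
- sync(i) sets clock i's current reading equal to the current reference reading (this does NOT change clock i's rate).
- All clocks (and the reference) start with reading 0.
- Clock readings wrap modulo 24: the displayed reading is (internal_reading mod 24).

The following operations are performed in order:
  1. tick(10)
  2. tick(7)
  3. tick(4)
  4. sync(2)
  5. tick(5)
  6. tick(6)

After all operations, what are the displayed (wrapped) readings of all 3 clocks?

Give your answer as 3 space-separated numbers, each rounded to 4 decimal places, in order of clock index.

After op 1 tick(10): ref=10.0000 raw=[8.0000 8.0000 8.0000]
After op 2 tick(7): ref=17.0000 raw=[13.6000 13.6000 13.6000]
After op 3 tick(4): ref=21.0000 raw=[16.8000 16.8000 16.8000]
After op 4 sync(2): ref=21.0000 raw=[16.8000 16.8000 21.0000]
After op 5 tick(5): ref=26.0000 raw=[20.8000 20.8000 25.0000]
After op 6 tick(6): ref=32.0000 raw=[25.6000 25.6000 29.8000]
Wrap final raw readings (mod 24): 25.6000 mod 24 = 1.6000; 25.6000 mod 24 = 1.6000; 29.8000 mod 24 = 5.8000

Answer: 1.6000 1.6000 5.8000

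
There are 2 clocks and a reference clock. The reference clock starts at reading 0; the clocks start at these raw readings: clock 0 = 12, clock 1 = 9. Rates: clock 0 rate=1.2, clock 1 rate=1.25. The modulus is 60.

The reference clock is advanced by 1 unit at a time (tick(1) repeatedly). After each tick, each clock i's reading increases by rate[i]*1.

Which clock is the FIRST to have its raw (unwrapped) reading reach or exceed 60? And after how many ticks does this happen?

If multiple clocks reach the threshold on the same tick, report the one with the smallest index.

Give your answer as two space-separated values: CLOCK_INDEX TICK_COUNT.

clock 0: start=12, rate=1.2, needs 60-12 = 48; ticks = ceil(48/1.2) = ceil(40.0000) = 40; reading at tick 40 = 12 + 1.2*40 = 60.0000
clock 1: start=9, rate=1.25, needs 60-9 = 51; ticks = ceil(51/1.25) = ceil(40.8000) = 41; reading at tick 41 = 9 + 1.25*41 = 60.2500
Minimum tick count = 40; winners = [0]; smallest index = 0

Answer: 0 40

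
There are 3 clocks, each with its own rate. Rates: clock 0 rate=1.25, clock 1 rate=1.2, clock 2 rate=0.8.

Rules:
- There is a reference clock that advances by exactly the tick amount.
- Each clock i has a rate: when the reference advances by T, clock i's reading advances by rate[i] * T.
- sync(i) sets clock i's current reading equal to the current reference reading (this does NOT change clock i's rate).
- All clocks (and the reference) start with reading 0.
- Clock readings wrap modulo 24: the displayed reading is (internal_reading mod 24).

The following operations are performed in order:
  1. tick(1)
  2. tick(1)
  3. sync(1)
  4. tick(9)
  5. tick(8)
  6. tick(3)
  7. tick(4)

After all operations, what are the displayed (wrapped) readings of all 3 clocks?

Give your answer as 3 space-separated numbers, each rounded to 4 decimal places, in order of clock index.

Answer: 8.5000 6.8000 20.8000

Derivation:
After op 1 tick(1): ref=1.0000 raw=[1.2500 1.2000 0.8000]
After op 2 tick(1): ref=2.0000 raw=[2.5000 2.4000 1.6000]
After op 3 sync(1): ref=2.0000 raw=[2.5000 2.0000 1.6000]
After op 4 tick(9): ref=11.0000 raw=[13.7500 12.8000 8.8000]
After op 5 tick(8): ref=19.0000 raw=[23.7500 22.4000 15.2000]
After op 6 tick(3): ref=22.0000 raw=[27.5000 26.0000 17.6000]
After op 7 tick(4): ref=26.0000 raw=[32.5000 30.8000 20.8000]
Wrap final raw readings (mod 24): 32.5000 mod 24 = 8.5000; 30.8000 mod 24 = 6.8000; 20.8000 mod 24 = 20.8000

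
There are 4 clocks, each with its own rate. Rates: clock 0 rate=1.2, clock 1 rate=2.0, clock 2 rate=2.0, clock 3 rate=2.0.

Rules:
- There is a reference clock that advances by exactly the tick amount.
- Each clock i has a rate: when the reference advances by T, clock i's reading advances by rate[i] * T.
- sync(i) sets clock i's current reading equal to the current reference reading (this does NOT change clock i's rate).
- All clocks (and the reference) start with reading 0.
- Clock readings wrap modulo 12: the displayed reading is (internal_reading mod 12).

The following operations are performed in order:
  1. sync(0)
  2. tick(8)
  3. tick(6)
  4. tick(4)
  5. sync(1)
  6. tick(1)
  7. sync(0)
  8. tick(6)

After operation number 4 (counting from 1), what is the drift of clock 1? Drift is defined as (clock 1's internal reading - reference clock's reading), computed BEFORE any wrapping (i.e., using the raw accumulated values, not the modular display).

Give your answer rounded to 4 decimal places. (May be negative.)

Answer: 18.0000

Derivation:
After op 1 sync(0): ref=0.0000 raw=[0.0000 0.0000 0.0000 0.0000]
After op 2 tick(8): ref=8.0000 raw=[9.6000 16.0000 16.0000 16.0000]
After op 3 tick(6): ref=14.0000 raw=[16.8000 28.0000 28.0000 28.0000]
After op 4 tick(4): ref=18.0000 raw=[21.6000 36.0000 36.0000 36.0000]
Drift of clock 1 after op 4: 36.0000 - 18.0000 = 18.0000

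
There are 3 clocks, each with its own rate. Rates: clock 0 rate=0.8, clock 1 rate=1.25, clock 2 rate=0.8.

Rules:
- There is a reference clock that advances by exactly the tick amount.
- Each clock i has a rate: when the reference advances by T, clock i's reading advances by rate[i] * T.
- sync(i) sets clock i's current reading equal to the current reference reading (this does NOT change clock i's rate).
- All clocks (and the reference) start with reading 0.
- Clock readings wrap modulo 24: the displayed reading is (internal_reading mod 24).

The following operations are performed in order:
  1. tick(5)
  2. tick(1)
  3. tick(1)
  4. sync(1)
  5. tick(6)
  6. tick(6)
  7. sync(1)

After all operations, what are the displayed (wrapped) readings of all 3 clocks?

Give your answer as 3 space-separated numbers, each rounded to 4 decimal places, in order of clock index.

After op 1 tick(5): ref=5.0000 raw=[4.0000 6.2500 4.0000]
After op 2 tick(1): ref=6.0000 raw=[4.8000 7.5000 4.8000]
After op 3 tick(1): ref=7.0000 raw=[5.6000 8.7500 5.6000]
After op 4 sync(1): ref=7.0000 raw=[5.6000 7.0000 5.6000]
After op 5 tick(6): ref=13.0000 raw=[10.4000 14.5000 10.4000]
After op 6 tick(6): ref=19.0000 raw=[15.2000 22.0000 15.2000]
After op 7 sync(1): ref=19.0000 raw=[15.2000 19.0000 15.2000]
Wrap final raw readings (mod 24): 15.2000 mod 24 = 15.2000; 19.0000 mod 24 = 19.0000; 15.2000 mod 24 = 15.2000

Answer: 15.2000 19.0000 15.2000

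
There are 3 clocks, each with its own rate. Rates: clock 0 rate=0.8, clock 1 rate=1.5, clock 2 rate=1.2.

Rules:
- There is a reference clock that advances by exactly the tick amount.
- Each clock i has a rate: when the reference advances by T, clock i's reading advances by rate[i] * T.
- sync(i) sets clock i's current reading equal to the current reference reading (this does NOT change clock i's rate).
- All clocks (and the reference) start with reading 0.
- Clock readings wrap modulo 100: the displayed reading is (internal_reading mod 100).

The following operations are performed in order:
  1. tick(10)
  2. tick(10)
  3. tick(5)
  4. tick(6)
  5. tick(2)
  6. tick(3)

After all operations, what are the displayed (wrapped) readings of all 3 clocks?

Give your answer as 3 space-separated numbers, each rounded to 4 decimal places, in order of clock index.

Answer: 28.8000 54.0000 43.2000

Derivation:
After op 1 tick(10): ref=10.0000 raw=[8.0000 15.0000 12.0000]
After op 2 tick(10): ref=20.0000 raw=[16.0000 30.0000 24.0000]
After op 3 tick(5): ref=25.0000 raw=[20.0000 37.5000 30.0000]
After op 4 tick(6): ref=31.0000 raw=[24.8000 46.5000 37.2000]
After op 5 tick(2): ref=33.0000 raw=[26.4000 49.5000 39.6000]
After op 6 tick(3): ref=36.0000 raw=[28.8000 54.0000 43.2000]
Wrap final raw readings (mod 100): 28.8000 mod 100 = 28.8000; 54.0000 mod 100 = 54.0000; 43.2000 mod 100 = 43.2000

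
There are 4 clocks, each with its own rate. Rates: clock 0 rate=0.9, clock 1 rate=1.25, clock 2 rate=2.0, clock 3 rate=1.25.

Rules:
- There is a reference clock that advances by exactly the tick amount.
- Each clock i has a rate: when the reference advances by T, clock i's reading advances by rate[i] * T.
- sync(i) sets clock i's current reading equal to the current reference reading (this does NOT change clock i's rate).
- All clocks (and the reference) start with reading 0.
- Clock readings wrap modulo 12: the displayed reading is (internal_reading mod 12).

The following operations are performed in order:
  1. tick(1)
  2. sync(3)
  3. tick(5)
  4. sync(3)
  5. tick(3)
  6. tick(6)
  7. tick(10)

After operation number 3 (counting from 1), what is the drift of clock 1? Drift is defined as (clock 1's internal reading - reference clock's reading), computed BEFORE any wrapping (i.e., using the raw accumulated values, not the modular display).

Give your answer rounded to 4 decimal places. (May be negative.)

Answer: 1.5000

Derivation:
After op 1 tick(1): ref=1.0000 raw=[0.9000 1.2500 2.0000 1.2500]
After op 2 sync(3): ref=1.0000 raw=[0.9000 1.2500 2.0000 1.0000]
After op 3 tick(5): ref=6.0000 raw=[5.4000 7.5000 12.0000 7.2500]
Drift of clock 1 after op 3: 7.5000 - 6.0000 = 1.5000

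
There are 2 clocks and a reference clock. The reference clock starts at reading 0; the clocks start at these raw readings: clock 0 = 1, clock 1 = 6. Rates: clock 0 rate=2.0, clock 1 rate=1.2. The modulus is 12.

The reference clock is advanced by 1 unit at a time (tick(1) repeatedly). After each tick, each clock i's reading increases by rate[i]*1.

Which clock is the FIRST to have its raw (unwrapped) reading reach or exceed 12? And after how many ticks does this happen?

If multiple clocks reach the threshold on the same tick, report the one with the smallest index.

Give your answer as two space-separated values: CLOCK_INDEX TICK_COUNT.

Answer: 1 5

Derivation:
clock 0: start=1, rate=2.0, needs 12-1 = 11; ticks = ceil(11/2.0) = ceil(5.5000) = 6; reading at tick 6 = 1 + 2.0*6 = 13.0000
clock 1: start=6, rate=1.2, needs 12-6 = 6; ticks = ceil(6/1.2) = ceil(5.0000) = 5; reading at tick 5 = 6 + 1.2*5 = 12.0000
Minimum tick count = 5; winners = [1]; smallest index = 1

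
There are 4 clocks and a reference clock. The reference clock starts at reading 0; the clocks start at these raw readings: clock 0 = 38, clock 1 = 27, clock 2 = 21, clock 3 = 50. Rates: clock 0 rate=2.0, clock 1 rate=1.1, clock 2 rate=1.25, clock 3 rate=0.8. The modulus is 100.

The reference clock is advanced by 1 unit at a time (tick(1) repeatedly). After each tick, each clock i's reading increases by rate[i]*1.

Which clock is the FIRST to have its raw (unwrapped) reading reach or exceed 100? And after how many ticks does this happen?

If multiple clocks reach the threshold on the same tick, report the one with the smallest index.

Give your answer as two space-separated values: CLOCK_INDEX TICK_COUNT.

clock 0: start=38, rate=2.0, needs 100-38 = 62; ticks = ceil(62/2.0) = ceil(31.0000) = 31; reading at tick 31 = 38 + 2.0*31 = 100.0000
clock 1: start=27, rate=1.1, needs 100-27 = 73; ticks = ceil(73/1.1) = ceil(66.3636) = 67; reading at tick 67 = 27 + 1.1*67 = 100.7000
clock 2: start=21, rate=1.25, needs 100-21 = 79; ticks = ceil(79/1.25) = ceil(63.2000) = 64; reading at tick 64 = 21 + 1.25*64 = 101.0000
clock 3: start=50, rate=0.8, needs 100-50 = 50; ticks = ceil(50/0.8) = ceil(62.5000) = 63; reading at tick 63 = 50 + 0.8*63 = 100.4000
Minimum tick count = 31; winners = [0]; smallest index = 0

Answer: 0 31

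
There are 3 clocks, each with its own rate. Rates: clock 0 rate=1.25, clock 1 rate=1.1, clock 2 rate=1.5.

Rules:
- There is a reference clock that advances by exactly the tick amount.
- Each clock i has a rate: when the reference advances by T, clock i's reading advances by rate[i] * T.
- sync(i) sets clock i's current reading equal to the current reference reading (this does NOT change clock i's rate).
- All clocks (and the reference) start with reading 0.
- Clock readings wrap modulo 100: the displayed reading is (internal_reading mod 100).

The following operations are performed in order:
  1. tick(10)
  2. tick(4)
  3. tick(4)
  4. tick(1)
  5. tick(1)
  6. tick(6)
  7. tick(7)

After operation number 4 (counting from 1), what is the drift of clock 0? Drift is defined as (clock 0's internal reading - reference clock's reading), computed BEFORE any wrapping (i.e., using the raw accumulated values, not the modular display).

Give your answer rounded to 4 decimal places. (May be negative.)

After op 1 tick(10): ref=10.0000 raw=[12.5000 11.0000 15.0000]
After op 2 tick(4): ref=14.0000 raw=[17.5000 15.4000 21.0000]
After op 3 tick(4): ref=18.0000 raw=[22.5000 19.8000 27.0000]
After op 4 tick(1): ref=19.0000 raw=[23.7500 20.9000 28.5000]
Drift of clock 0 after op 4: 23.7500 - 19.0000 = 4.7500

Answer: 4.7500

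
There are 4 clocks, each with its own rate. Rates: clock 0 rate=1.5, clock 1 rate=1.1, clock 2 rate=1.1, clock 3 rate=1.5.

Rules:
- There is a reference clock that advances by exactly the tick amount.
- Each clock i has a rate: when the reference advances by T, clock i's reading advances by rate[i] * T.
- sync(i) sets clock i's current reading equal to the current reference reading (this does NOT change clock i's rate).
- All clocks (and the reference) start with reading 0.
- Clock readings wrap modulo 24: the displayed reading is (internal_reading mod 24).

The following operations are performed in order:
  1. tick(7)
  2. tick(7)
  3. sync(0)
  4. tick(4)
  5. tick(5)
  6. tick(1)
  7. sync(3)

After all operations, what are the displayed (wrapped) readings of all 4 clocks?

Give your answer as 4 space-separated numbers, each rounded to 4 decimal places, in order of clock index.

After op 1 tick(7): ref=7.0000 raw=[10.5000 7.7000 7.7000 10.5000]
After op 2 tick(7): ref=14.0000 raw=[21.0000 15.4000 15.4000 21.0000]
After op 3 sync(0): ref=14.0000 raw=[14.0000 15.4000 15.4000 21.0000]
After op 4 tick(4): ref=18.0000 raw=[20.0000 19.8000 19.8000 27.0000]
After op 5 tick(5): ref=23.0000 raw=[27.5000 25.3000 25.3000 34.5000]
After op 6 tick(1): ref=24.0000 raw=[29.0000 26.4000 26.4000 36.0000]
After op 7 sync(3): ref=24.0000 raw=[29.0000 26.4000 26.4000 24.0000]
Wrap final raw readings (mod 24): 29.0000 mod 24 = 5.0000; 26.4000 mod 24 = 2.4000; 26.4000 mod 24 = 2.4000; 24.0000 mod 24 = 0.0000

Answer: 5.0000 2.4000 2.4000 0.0000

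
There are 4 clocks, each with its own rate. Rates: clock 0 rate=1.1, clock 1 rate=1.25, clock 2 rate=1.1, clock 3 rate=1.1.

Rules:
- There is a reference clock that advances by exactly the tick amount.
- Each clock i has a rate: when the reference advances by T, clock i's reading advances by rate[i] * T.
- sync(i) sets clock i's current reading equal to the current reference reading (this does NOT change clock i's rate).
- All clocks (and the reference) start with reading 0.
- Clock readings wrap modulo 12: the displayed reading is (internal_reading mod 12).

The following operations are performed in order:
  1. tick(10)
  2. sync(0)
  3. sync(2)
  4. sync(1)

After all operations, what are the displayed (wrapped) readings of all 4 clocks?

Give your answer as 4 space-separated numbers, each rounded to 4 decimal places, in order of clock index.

After op 1 tick(10): ref=10.0000 raw=[11.0000 12.5000 11.0000 11.0000]
After op 2 sync(0): ref=10.0000 raw=[10.0000 12.5000 11.0000 11.0000]
After op 3 sync(2): ref=10.0000 raw=[10.0000 12.5000 10.0000 11.0000]
After op 4 sync(1): ref=10.0000 raw=[10.0000 10.0000 10.0000 11.0000]
Wrap final raw readings (mod 12): 10.0000 mod 12 = 10.0000; 10.0000 mod 12 = 10.0000; 10.0000 mod 12 = 10.0000; 11.0000 mod 12 = 11.0000

Answer: 10.0000 10.0000 10.0000 11.0000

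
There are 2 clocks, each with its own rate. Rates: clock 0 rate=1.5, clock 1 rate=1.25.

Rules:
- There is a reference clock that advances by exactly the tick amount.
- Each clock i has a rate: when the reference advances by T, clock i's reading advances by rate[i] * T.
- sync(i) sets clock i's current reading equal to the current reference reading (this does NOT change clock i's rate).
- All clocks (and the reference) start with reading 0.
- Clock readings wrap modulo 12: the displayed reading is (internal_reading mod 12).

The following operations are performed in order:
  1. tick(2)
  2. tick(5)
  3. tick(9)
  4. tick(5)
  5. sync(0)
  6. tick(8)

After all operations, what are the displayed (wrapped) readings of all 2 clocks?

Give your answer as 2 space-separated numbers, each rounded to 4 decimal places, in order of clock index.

Answer: 9.0000 0.2500

Derivation:
After op 1 tick(2): ref=2.0000 raw=[3.0000 2.5000]
After op 2 tick(5): ref=7.0000 raw=[10.5000 8.7500]
After op 3 tick(9): ref=16.0000 raw=[24.0000 20.0000]
After op 4 tick(5): ref=21.0000 raw=[31.5000 26.2500]
After op 5 sync(0): ref=21.0000 raw=[21.0000 26.2500]
After op 6 tick(8): ref=29.0000 raw=[33.0000 36.2500]
Wrap final raw readings (mod 12): 33.0000 mod 12 = 9.0000; 36.2500 mod 12 = 0.2500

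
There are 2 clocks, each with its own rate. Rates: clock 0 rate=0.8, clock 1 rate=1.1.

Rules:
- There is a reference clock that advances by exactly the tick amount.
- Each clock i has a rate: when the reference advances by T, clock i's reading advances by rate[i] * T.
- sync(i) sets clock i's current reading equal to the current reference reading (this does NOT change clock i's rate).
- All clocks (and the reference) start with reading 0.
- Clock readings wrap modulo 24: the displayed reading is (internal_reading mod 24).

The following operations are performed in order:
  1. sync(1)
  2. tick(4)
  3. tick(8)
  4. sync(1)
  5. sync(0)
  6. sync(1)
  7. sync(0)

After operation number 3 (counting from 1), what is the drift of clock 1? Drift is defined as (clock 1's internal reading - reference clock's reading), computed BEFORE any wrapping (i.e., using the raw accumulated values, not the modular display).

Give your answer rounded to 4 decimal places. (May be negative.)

Answer: 1.2000

Derivation:
After op 1 sync(1): ref=0.0000 raw=[0.0000 0.0000]
After op 2 tick(4): ref=4.0000 raw=[3.2000 4.4000]
After op 3 tick(8): ref=12.0000 raw=[9.6000 13.2000]
Drift of clock 1 after op 3: 13.2000 - 12.0000 = 1.2000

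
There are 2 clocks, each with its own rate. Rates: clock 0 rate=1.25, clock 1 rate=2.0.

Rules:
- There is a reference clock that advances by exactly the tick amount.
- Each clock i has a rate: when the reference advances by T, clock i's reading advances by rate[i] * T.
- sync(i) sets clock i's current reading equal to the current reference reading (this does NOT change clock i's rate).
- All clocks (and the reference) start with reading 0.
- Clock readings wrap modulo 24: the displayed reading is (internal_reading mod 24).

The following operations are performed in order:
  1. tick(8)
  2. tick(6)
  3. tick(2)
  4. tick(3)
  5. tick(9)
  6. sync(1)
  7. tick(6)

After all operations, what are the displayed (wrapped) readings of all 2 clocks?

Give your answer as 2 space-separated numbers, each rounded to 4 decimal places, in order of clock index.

After op 1 tick(8): ref=8.0000 raw=[10.0000 16.0000]
After op 2 tick(6): ref=14.0000 raw=[17.5000 28.0000]
After op 3 tick(2): ref=16.0000 raw=[20.0000 32.0000]
After op 4 tick(3): ref=19.0000 raw=[23.7500 38.0000]
After op 5 tick(9): ref=28.0000 raw=[35.0000 56.0000]
After op 6 sync(1): ref=28.0000 raw=[35.0000 28.0000]
After op 7 tick(6): ref=34.0000 raw=[42.5000 40.0000]
Wrap final raw readings (mod 24): 42.5000 mod 24 = 18.5000; 40.0000 mod 24 = 16.0000

Answer: 18.5000 16.0000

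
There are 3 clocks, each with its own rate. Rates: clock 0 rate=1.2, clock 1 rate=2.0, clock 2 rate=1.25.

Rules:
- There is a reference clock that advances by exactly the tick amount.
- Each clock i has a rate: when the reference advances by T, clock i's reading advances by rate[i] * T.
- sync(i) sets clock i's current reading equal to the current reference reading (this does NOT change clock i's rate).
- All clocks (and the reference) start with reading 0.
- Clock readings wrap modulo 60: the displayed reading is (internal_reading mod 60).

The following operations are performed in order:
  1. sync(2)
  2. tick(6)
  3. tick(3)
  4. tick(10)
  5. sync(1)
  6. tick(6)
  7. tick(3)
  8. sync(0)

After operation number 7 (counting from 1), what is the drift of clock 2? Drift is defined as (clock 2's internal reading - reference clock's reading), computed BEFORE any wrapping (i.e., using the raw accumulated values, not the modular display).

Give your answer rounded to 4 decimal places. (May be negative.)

Answer: 7.0000

Derivation:
After op 1 sync(2): ref=0.0000 raw=[0.0000 0.0000 0.0000]
After op 2 tick(6): ref=6.0000 raw=[7.2000 12.0000 7.5000]
After op 3 tick(3): ref=9.0000 raw=[10.8000 18.0000 11.2500]
After op 4 tick(10): ref=19.0000 raw=[22.8000 38.0000 23.7500]
After op 5 sync(1): ref=19.0000 raw=[22.8000 19.0000 23.7500]
After op 6 tick(6): ref=25.0000 raw=[30.0000 31.0000 31.2500]
After op 7 tick(3): ref=28.0000 raw=[33.6000 37.0000 35.0000]
Drift of clock 2 after op 7: 35.0000 - 28.0000 = 7.0000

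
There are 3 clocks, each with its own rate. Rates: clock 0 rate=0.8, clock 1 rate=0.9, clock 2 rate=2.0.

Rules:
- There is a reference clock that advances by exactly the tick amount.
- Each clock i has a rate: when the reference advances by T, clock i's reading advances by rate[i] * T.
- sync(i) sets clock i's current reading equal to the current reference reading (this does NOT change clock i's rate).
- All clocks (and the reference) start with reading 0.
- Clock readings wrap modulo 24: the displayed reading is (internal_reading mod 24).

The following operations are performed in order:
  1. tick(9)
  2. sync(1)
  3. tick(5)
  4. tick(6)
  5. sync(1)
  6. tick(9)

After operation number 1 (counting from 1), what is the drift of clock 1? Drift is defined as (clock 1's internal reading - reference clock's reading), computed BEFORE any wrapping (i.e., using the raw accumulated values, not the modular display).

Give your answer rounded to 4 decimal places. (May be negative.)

Answer: -0.9000

Derivation:
After op 1 tick(9): ref=9.0000 raw=[7.2000 8.1000 18.0000]
Drift of clock 1 after op 1: 8.1000 - 9.0000 = -0.9000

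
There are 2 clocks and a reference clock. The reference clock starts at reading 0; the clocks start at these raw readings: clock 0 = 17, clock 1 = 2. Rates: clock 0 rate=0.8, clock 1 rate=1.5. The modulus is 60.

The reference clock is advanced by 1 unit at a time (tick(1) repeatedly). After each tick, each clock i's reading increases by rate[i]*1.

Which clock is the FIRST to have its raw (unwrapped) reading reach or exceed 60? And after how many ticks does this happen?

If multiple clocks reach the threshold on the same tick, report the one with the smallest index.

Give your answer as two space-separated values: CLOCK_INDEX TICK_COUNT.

Answer: 1 39

Derivation:
clock 0: start=17, rate=0.8, needs 60-17 = 43; ticks = ceil(43/0.8) = ceil(53.7500) = 54; reading at tick 54 = 17 + 0.8*54 = 60.2000
clock 1: start=2, rate=1.5, needs 60-2 = 58; ticks = ceil(58/1.5) = ceil(38.6667) = 39; reading at tick 39 = 2 + 1.5*39 = 60.5000
Minimum tick count = 39; winners = [1]; smallest index = 1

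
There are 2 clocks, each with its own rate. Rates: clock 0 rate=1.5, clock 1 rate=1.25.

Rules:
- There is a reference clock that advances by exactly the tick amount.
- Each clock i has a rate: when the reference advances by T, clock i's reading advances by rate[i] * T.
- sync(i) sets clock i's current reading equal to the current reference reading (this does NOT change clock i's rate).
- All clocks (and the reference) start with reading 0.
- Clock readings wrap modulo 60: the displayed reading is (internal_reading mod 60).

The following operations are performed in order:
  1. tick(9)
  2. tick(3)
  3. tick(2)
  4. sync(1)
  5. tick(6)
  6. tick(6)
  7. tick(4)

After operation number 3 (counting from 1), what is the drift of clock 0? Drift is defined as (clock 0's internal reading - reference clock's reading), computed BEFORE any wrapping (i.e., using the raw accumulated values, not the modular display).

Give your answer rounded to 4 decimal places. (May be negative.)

After op 1 tick(9): ref=9.0000 raw=[13.5000 11.2500]
After op 2 tick(3): ref=12.0000 raw=[18.0000 15.0000]
After op 3 tick(2): ref=14.0000 raw=[21.0000 17.5000]
Drift of clock 0 after op 3: 21.0000 - 14.0000 = 7.0000

Answer: 7.0000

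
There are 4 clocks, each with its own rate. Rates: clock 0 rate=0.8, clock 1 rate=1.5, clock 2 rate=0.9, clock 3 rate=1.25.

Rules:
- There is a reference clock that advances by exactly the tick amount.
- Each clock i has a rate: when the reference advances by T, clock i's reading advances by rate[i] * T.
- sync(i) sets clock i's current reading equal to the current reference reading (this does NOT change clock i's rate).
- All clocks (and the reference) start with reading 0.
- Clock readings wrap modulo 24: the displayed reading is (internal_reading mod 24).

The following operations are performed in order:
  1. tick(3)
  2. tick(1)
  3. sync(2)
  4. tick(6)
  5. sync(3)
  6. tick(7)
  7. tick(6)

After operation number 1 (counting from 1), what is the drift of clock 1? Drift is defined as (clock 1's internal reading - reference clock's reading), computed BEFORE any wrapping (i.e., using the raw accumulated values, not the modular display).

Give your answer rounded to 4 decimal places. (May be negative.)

Answer: 1.5000

Derivation:
After op 1 tick(3): ref=3.0000 raw=[2.4000 4.5000 2.7000 3.7500]
Drift of clock 1 after op 1: 4.5000 - 3.0000 = 1.5000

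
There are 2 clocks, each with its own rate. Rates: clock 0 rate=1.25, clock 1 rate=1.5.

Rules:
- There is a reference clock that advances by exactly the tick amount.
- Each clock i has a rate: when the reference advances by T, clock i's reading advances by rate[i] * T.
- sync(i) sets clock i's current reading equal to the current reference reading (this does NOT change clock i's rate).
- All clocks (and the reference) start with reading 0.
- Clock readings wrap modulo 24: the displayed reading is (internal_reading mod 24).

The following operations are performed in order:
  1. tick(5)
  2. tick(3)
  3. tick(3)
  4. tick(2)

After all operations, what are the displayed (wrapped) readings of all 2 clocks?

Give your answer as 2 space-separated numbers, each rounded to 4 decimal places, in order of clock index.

Answer: 16.2500 19.5000

Derivation:
After op 1 tick(5): ref=5.0000 raw=[6.2500 7.5000]
After op 2 tick(3): ref=8.0000 raw=[10.0000 12.0000]
After op 3 tick(3): ref=11.0000 raw=[13.7500 16.5000]
After op 4 tick(2): ref=13.0000 raw=[16.2500 19.5000]
Wrap final raw readings (mod 24): 16.2500 mod 24 = 16.2500; 19.5000 mod 24 = 19.5000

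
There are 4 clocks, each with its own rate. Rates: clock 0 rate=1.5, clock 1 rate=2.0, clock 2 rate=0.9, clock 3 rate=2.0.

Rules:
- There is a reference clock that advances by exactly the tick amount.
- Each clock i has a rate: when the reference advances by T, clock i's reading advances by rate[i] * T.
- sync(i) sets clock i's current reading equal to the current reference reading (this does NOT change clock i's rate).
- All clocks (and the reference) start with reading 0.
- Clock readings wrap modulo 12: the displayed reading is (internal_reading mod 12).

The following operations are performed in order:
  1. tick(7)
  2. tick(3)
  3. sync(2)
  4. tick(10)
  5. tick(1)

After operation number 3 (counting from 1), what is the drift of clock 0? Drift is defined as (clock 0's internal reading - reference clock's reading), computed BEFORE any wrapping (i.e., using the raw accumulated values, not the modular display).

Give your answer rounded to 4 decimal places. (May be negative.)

Answer: 5.0000

Derivation:
After op 1 tick(7): ref=7.0000 raw=[10.5000 14.0000 6.3000 14.0000]
After op 2 tick(3): ref=10.0000 raw=[15.0000 20.0000 9.0000 20.0000]
After op 3 sync(2): ref=10.0000 raw=[15.0000 20.0000 10.0000 20.0000]
Drift of clock 0 after op 3: 15.0000 - 10.0000 = 5.0000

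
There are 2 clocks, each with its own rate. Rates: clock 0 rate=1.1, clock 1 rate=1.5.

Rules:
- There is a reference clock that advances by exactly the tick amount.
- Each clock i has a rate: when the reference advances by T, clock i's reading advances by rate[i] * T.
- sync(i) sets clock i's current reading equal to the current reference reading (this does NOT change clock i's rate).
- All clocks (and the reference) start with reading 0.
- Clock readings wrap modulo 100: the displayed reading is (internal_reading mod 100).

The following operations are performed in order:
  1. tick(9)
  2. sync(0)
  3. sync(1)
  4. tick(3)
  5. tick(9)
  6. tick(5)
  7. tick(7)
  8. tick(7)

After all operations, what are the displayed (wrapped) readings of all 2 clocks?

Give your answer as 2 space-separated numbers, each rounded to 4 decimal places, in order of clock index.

Answer: 43.1000 55.5000

Derivation:
After op 1 tick(9): ref=9.0000 raw=[9.9000 13.5000]
After op 2 sync(0): ref=9.0000 raw=[9.0000 13.5000]
After op 3 sync(1): ref=9.0000 raw=[9.0000 9.0000]
After op 4 tick(3): ref=12.0000 raw=[12.3000 13.5000]
After op 5 tick(9): ref=21.0000 raw=[22.2000 27.0000]
After op 6 tick(5): ref=26.0000 raw=[27.7000 34.5000]
After op 7 tick(7): ref=33.0000 raw=[35.4000 45.0000]
After op 8 tick(7): ref=40.0000 raw=[43.1000 55.5000]
Wrap final raw readings (mod 100): 43.1000 mod 100 = 43.1000; 55.5000 mod 100 = 55.5000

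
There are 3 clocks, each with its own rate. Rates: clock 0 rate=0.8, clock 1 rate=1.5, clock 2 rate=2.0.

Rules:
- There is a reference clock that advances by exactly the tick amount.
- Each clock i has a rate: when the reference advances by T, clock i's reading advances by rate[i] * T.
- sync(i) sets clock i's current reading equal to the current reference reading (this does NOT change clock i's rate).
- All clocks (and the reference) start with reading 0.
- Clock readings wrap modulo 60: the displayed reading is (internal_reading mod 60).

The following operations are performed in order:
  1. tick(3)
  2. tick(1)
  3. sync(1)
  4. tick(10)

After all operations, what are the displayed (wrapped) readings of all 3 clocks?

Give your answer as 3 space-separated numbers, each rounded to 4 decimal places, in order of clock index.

After op 1 tick(3): ref=3.0000 raw=[2.4000 4.5000 6.0000]
After op 2 tick(1): ref=4.0000 raw=[3.2000 6.0000 8.0000]
After op 3 sync(1): ref=4.0000 raw=[3.2000 4.0000 8.0000]
After op 4 tick(10): ref=14.0000 raw=[11.2000 19.0000 28.0000]
Wrap final raw readings (mod 60): 11.2000 mod 60 = 11.2000; 19.0000 mod 60 = 19.0000; 28.0000 mod 60 = 28.0000

Answer: 11.2000 19.0000 28.0000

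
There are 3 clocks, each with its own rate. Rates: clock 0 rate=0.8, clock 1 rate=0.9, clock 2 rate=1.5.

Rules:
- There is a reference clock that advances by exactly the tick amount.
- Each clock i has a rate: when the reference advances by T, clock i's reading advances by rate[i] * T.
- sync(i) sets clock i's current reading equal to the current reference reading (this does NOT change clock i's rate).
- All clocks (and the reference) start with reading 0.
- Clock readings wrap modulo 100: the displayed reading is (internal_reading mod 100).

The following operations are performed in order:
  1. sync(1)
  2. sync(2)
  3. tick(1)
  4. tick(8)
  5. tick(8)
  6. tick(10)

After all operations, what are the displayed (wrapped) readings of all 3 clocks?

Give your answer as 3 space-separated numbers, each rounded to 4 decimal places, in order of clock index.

Answer: 21.6000 24.3000 40.5000

Derivation:
After op 1 sync(1): ref=0.0000 raw=[0.0000 0.0000 0.0000]
After op 2 sync(2): ref=0.0000 raw=[0.0000 0.0000 0.0000]
After op 3 tick(1): ref=1.0000 raw=[0.8000 0.9000 1.5000]
After op 4 tick(8): ref=9.0000 raw=[7.2000 8.1000 13.5000]
After op 5 tick(8): ref=17.0000 raw=[13.6000 15.3000 25.5000]
After op 6 tick(10): ref=27.0000 raw=[21.6000 24.3000 40.5000]
Wrap final raw readings (mod 100): 21.6000 mod 100 = 21.6000; 24.3000 mod 100 = 24.3000; 40.5000 mod 100 = 40.5000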